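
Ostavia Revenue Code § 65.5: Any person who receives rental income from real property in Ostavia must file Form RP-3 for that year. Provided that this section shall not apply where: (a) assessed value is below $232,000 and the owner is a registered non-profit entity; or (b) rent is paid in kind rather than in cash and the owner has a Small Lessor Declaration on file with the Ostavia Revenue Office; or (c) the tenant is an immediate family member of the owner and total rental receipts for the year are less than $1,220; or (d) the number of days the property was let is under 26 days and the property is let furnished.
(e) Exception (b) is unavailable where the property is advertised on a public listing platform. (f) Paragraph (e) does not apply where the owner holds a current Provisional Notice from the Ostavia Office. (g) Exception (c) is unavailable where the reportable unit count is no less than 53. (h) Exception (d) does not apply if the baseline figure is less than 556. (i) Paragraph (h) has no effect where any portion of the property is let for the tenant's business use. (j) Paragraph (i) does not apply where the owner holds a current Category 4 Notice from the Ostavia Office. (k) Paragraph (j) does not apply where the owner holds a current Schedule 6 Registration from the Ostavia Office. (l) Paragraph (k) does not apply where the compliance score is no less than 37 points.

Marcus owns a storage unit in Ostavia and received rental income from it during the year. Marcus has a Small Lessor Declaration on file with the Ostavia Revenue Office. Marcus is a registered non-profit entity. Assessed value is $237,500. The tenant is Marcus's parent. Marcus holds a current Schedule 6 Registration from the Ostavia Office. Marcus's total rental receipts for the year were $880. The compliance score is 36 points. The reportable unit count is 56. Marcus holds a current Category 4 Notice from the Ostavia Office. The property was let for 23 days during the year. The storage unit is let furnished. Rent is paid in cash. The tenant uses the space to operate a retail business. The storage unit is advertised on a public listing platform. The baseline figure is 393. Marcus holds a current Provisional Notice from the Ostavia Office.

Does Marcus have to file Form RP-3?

No — exception (d) applies; Marcus is not required to file Form RP-3.

Exception (a) fails — assessed value is $237,500, not below $232,000.
Exception (b) requires that rent is paid in kind rather than in cash; but rent is paid in cash, so (b) is unavailable.
Exception (c)'s conditions are all satisfied: the tenant is an immediate family member; total rental receipts for the year are $880, less than the $1,220 limit. However, paragraph (g) must be considered: (g) operates — the reportable unit count is 56, meeting the 53 threshold. (c) is therefore removed.
All of (d)'s requirements are met (the number of days the property was let is 23 days, under the 26 days limit; the property is let furnished). Considering the limiting provisions: (h) is engaged (the baseline figure is 393, less than the 556 limit), but is set aside by (i): (i) is triggered — the space is let for business use. (j) applies (a current Category 4 Notice is held), but is set aside by (k): (k) operates against (j): a current Schedule 6 Registration is held. (l) is not triggered (the compliance score is 36 points, short of 37 points), so (k) stands. So (d) applies.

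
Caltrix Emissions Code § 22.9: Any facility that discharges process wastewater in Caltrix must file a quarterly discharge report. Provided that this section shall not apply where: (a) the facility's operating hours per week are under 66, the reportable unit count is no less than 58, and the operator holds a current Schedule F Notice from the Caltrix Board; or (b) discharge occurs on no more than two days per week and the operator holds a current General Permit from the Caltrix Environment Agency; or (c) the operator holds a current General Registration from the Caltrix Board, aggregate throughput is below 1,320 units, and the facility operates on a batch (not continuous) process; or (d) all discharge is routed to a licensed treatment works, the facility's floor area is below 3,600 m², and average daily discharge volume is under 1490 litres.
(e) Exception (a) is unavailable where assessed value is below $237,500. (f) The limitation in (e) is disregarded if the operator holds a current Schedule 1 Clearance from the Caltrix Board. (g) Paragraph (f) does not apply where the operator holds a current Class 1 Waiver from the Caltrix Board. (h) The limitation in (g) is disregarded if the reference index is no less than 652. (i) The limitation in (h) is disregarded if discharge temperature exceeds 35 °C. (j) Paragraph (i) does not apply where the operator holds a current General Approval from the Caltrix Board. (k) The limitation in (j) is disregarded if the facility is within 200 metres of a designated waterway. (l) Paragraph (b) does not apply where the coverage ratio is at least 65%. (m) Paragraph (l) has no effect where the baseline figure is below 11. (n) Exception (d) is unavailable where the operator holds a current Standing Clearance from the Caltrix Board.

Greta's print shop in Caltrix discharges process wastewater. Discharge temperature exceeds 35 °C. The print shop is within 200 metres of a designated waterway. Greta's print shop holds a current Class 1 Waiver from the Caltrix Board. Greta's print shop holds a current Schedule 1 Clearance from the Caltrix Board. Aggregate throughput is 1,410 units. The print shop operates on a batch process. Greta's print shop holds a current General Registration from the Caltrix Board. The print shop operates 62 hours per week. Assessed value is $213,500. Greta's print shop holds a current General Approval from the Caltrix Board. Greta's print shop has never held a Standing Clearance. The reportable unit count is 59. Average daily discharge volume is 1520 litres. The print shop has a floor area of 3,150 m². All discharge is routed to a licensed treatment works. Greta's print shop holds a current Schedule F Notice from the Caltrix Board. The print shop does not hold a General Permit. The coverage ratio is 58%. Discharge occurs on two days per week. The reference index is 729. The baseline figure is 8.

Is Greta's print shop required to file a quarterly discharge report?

Yes — Greta's print shop must file a quarterly discharge report.

Exception (a): the facility's operating hours per week are 62, under the 66 limit; the reportable unit count is 59, meeting the 58 threshold; a current Schedule F Notice is held — every condition holds. But applying paragraphs (e)–(k): (e) applies — assessed value is $213,500, below the $237,500 limit. (f) is engaged (a current Schedule 1 Clearance is held), but yields to (g): (g) applies — a current Class 1 Waiver is held. (h) would limit (g) — the reference index is 729, meeting the 652 threshold — but (i) sets (h) aside: (i) applies — discharge temperature exceeds 35 °C. (j) is engaged (a current General Approval is held), but is displaced by (k): (k) is triggered — the print shop is within 200 m of a designated waterway. (a) is therefore removed.
Exception (b) does not apply: no General Permit is held.
Exception (c) fails — aggregate throughput is 1,410 units, not below 1,320 units.
Exception (d) fails — average daily discharge volume is 1520 litres, not under 1490 litres.
No exception is made out. Greta's print shop falls within the general rule.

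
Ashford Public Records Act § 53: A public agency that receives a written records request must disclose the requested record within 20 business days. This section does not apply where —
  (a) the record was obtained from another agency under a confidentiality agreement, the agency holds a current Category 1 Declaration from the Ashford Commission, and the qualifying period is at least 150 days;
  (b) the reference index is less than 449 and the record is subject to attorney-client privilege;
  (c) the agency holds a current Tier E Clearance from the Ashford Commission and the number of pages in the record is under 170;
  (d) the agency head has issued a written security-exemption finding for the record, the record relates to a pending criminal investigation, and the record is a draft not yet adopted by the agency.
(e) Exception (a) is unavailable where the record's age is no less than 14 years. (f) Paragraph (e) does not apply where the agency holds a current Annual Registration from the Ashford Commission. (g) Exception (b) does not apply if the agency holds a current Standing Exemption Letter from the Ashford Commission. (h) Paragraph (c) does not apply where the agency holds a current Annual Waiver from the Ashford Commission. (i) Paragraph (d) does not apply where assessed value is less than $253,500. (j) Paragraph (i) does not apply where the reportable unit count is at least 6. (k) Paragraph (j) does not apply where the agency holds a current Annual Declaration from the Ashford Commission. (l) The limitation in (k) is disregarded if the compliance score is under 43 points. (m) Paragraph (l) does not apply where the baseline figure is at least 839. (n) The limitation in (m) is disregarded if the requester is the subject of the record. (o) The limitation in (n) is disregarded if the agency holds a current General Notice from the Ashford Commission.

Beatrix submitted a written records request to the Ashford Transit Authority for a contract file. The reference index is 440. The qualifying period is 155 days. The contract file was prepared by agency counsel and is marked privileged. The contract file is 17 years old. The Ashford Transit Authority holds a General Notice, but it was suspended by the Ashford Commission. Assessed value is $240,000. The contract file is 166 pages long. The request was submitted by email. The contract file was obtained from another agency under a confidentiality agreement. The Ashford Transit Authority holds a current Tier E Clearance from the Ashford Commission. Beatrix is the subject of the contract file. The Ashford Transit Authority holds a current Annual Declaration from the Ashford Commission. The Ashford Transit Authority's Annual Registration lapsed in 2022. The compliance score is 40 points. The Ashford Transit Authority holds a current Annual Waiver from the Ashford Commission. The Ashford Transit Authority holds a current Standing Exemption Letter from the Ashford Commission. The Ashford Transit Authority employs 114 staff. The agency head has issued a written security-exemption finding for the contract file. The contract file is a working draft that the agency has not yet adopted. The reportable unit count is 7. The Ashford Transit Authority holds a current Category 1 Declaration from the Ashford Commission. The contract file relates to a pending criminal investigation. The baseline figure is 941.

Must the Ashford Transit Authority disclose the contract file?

No — exception (d) applies; the Ashford Transit Authority is not required to disclose the contract file.

Exception (a) is satisfied on its face — the contract file was obtained under a confidentiality agreement; a current Category 1 Declaration is held; the qualifying period is 155 days, meeting the 150 days threshold. But: (e) operates against (a): the record's age is 17 years, meeting the 14 years threshold. (f) does not operate here (no current Annual Registration is held), so (e) stands. So (a) is unavailable.
Exception (b)'s conditions are all satisfied: the reference index is 440, less than the 449 limit; the contract file is privileged. But: (g) operates against (b): a current Standing Exemption Letter is held. Exception (b) does not apply.
Exception (c) is satisfied on its face — a current Tier E Clearance is held; the number of pages in the record is 166, under the 170 limit. But: (h) is triggered — a current Annual Waiver is held. So (c) is unavailable.
All of (d)'s requirements are met (a written security-exemption finding has been issued; the contract file relates to a pending investigation; the contract file is an unadopted draft). Applying paragraphs (i)–(o): (i) would limit (d) — assessed value is $240,000, less than the $253,500 limit — but (j) sets (i) aside: (j) is engaged — the reportable unit count is 7, meeting the 6 threshold. (k) operates (a current Annual Declaration is held), but is displaced by (l): (l) operates against (k): the compliance score is 40 points, under the 43 points limit. (m) is triggered (the baseline figure is 941, meeting the 839 threshold), but is set aside by (n): (n) applies — Beatrix is the subject of the contract file. (o), which would lift (n), is inapplicable — the General Notice is not current. So (d) applies.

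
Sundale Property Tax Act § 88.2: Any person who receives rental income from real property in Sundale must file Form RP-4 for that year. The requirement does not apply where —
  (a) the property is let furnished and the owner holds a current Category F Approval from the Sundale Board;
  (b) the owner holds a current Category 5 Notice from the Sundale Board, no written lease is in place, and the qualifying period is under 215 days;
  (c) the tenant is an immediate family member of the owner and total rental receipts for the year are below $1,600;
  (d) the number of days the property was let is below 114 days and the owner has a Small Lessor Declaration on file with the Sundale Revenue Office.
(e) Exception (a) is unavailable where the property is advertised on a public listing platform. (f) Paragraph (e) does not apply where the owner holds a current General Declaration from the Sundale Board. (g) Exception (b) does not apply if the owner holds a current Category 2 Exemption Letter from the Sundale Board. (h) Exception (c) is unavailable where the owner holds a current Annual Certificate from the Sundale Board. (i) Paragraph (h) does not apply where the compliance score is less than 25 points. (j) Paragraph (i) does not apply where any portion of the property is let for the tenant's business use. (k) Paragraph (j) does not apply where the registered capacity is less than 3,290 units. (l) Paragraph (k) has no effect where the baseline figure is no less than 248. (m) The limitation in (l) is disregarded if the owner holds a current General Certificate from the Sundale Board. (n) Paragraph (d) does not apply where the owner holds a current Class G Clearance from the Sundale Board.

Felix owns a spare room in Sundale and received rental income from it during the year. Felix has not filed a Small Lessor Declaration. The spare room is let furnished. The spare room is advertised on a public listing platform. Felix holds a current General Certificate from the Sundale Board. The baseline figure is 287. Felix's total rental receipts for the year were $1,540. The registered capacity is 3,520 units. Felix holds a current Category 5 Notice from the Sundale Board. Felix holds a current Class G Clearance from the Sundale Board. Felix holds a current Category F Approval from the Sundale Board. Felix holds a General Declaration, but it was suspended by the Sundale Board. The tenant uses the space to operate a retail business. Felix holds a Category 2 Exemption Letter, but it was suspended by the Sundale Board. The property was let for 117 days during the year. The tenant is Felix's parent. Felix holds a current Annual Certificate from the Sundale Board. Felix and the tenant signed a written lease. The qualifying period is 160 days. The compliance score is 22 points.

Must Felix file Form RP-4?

Exception (a): the property is let furnished; a current Category F Approval is held — every condition holds. But applying paragraphs (e)–(f): (e) is engaged — the property is publicly advertised. (f), which would lift (e), does not operate here — there is no General Declaration in force. So (a) is unavailable.
Exception (b) fails — a written lease is in place.
Exception (c)'s conditions are all satisfied: the tenant is an immediate family member; total rental receipts for the year are $1,540, below the $1,600 limit. But applying paragraphs (h)–(m): (h) applies — a current Annual Certificate is held. (i) would limit (h) — the compliance score is 22 points, less than the 25 points limit — but (j) sets (i) aside: (j) operates against (i): the space is let for business use. (k), which would lift (j), is not engaged — the registered capacity is 3,520 units, not less than 3,290 units. (c) is therefore removed.
Exception (d) requires that the number of days the property was let is below 114 days; but the number of days the property was let is 117 days, not below 114 days, so (d) is unavailable.
No exception applies. The general rule governs.

Yes — Felix must file Form RP-4.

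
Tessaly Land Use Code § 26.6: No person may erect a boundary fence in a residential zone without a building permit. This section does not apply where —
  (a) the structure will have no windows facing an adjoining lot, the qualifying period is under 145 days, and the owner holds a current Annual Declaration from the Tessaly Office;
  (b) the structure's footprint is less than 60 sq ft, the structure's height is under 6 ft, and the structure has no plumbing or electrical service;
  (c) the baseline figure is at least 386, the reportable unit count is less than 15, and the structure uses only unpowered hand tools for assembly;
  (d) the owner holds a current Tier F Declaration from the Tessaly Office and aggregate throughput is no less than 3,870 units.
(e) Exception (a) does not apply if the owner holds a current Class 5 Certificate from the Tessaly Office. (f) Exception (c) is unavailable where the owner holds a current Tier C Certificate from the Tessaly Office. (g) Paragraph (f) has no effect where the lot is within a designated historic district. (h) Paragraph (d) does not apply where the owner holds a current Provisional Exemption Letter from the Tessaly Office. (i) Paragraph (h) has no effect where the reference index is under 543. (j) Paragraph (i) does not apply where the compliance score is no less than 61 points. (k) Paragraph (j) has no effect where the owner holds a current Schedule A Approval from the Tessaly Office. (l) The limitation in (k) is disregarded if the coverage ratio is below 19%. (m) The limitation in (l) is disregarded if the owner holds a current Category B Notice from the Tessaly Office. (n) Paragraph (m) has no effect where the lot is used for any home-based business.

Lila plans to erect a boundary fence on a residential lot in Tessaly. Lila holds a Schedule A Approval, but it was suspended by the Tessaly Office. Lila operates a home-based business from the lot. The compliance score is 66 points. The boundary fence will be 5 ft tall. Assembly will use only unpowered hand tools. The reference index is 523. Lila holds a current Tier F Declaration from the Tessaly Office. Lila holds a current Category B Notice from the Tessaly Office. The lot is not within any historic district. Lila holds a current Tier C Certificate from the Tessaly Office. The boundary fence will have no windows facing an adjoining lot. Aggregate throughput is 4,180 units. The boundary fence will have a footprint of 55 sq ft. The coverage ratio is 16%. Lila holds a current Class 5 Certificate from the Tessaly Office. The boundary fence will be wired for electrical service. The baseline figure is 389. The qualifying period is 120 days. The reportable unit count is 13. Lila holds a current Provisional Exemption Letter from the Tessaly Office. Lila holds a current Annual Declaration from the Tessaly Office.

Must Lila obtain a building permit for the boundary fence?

Exception (a) is satisfied on its face — no windows face an adjoining lot; the qualifying period is 120 days, under the 145 days limit; a current Annual Declaration is held. But: (e) operates against (a): a current Class 5 Certificate is held. Exception (a) does not apply.
Exception (b) fails — electrical service is planned.
Exception (c) is satisfied on its face — the baseline figure is 389, meeting the 386 threshold; the reportable unit count is 13, less than the 15 limit; assembly uses only hand tools. However, paragraphs (f)–(g) must be considered: (f) operates against (c): a current Tier C Certificate is held. (g) is not engaged (the lot is not in a historic district), so (f) stands. (c) is therefore removed.
Exception (d) is satisfied on its face — a current Tier F Declaration is held; aggregate throughput is 4,180 units, meeting the 3,870 units threshold. But: (h) operates against (d): a current Provisional Exemption Letter is held. (i) is triggered (the reference index is 523, under the 543 limit), but yields to (j): (j) is engaged — the compliance score is 66 points, meeting the 61 points threshold. (k), which would lift (j), is not engaged — no current Schedule A Approval is held. So (d) is unavailable.
None of the exceptions is available; § 26.6 applies in full.

Yes — Lila must obtain a building permit.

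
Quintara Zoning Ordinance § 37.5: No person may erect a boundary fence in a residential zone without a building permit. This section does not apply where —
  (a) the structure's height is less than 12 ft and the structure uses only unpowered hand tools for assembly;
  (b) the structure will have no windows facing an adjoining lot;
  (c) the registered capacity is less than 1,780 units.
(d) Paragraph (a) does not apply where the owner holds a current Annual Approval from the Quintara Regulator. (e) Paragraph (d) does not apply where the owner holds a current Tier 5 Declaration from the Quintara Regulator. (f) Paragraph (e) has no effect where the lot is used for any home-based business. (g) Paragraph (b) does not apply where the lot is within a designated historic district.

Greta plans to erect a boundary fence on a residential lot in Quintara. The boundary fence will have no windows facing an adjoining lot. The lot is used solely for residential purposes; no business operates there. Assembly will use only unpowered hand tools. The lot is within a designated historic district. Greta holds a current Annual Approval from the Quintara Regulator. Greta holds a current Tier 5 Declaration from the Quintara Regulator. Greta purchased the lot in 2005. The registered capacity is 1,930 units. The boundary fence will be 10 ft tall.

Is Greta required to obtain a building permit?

No — exception (a) applies; Greta does not need a building permit.

All of (a)'s requirements are met (the structure's height is 10 ft, less than the 12 ft limit; assembly uses only hand tools). Considering the limiting provisions: (d) would limit (a) — a current Annual Approval is held — but (e) sets (d) aside: (e) is triggered — a current Tier 5 Declaration is held. (f) is inapplicable (the lot is solely residential), so (e) stands. So (a) applies.
Exception (b) is satisfied on its face — no windows face an adjoining lot. But: (g) operates against (b): the lot is in a historic district. So (b) is unavailable.
Exception (c) fails — the registered capacity is 1,930 units, not less than 1,780 units.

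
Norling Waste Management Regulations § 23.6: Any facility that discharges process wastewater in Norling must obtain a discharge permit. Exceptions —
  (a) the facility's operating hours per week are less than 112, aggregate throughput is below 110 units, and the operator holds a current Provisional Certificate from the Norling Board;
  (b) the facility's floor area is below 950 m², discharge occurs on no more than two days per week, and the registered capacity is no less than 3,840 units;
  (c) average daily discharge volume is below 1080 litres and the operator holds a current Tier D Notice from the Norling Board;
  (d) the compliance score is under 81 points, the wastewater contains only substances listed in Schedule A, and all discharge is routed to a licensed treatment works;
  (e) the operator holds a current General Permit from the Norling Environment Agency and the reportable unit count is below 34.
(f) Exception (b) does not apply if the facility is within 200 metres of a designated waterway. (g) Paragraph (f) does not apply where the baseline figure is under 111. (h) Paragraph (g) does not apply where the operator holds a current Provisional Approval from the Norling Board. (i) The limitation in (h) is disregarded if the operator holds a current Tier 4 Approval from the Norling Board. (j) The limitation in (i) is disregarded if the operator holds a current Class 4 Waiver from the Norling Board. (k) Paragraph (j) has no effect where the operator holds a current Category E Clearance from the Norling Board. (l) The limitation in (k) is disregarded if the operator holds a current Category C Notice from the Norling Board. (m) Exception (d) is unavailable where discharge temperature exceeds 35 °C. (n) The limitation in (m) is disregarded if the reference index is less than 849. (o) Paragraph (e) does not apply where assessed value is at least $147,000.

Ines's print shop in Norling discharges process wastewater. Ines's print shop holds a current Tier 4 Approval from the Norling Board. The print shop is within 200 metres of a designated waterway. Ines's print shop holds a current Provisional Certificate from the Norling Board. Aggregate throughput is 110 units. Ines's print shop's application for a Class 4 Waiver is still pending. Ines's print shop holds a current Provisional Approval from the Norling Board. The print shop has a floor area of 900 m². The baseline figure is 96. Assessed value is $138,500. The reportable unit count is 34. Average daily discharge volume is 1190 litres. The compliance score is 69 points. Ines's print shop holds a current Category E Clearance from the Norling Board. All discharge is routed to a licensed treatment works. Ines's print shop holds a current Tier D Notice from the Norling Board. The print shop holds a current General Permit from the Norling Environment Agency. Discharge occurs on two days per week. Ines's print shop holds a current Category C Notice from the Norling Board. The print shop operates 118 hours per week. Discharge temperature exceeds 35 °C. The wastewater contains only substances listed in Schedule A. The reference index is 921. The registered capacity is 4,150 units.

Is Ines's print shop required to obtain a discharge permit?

No — exception (b) applies; Ines's print shop is not required to obtain a discharge permit.

Exception (a) does not apply: the facility's operating hours per week are 118, not less than 112.
Exception (b): the facility's floor area is 900 m², below the 950 m² limit; discharge occurs on no more than two days per week; the registered capacity is 4,150 units, meeting the 3,840 units threshold — every condition holds. As to paragraphs (f)–(l): (f) would limit (b) — the print shop is within 200 m of a designated waterway — but (g) sets (f) aside: (g) operates against (f): the baseline figure is 96, under the 111 limit. (h) is triggered (a current Provisional Approval is held), but is set aside by (i): (i) operates — a current Tier 4 Approval is held. (j), which would lift (i), does not operate here — there is no Class 4 Waiver in force. Exception (b) stands.
Exception (c) fails — average daily discharge volume is 1190 litres, not below 1080 litres.
All of (d)'s requirements are met (the compliance score is 69 points, under the 81 points limit; the wastewater is Schedule-A-only; discharge is routed to a licensed treatment works). Turning to paragraphs (m)–(n): (m) applies — discharge temperature exceeds 35 °C. (n) is not engaged (the reference index is 921, not less than 849), so (m) stands. (d) is therefore removed.
Exception (e) requires that the reportable unit count is below 34; but the reportable unit count is 34, not below 34, so (e) is unavailable.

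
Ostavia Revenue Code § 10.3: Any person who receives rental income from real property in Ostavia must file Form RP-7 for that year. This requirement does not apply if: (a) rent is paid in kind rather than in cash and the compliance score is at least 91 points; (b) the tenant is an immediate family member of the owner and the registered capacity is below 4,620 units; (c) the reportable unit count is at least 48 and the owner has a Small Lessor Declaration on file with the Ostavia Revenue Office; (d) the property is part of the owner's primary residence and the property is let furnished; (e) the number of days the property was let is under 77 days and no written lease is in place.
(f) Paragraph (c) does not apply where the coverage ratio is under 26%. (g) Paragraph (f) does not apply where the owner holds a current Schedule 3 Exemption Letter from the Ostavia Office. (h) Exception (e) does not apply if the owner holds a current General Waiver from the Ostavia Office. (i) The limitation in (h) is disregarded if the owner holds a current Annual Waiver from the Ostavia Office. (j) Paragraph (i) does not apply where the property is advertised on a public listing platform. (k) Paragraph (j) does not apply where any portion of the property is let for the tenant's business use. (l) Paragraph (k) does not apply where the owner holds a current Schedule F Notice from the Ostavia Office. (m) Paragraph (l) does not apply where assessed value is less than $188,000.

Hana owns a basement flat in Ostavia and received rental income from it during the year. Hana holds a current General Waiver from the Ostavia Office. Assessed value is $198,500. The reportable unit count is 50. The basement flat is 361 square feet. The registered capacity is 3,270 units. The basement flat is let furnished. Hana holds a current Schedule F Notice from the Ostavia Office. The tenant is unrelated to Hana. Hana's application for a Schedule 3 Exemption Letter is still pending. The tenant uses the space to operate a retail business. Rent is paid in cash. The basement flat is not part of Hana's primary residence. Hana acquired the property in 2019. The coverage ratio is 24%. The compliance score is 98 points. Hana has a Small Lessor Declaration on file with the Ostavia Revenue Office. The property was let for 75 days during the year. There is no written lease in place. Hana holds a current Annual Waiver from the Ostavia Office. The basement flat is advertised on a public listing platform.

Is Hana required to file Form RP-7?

Yes — Hana must file Form RP-7.

Exception (a) requires that rent is paid in kind rather than in cash; but rent is paid in cash, so (a) is unavailable.
Exception (b) fails — the tenant is unrelated to the owner.
Exception (c) is satisfied on its face — the reportable unit count is 50, meeting the 48 threshold; a Small Lessor Declaration is on file. But: (f) operates against (c): the coverage ratio is 24%, under the 26% limit. (g), which would lift (f), does not operate here — no current Schedule 3 Exemption Letter is held. (c) is therefore removed.
Exception (d) requires that the property is part of the owner's primary residence; but the basement flat is not part of the primary residence, so (d) is unavailable.
Exception (e)'s conditions are all satisfied: the number of days the property was let is 75 days, under the 77 days limit; there is no written lease. But: (h) is triggered — a current General Waiver is held. (i) applies (a current Annual Waiver is held), but is set aside by (j): (j) operates against (i): the property is publicly advertised. (k) would limit (j) — the space is let for business use — but (l) sets (k) aside: (l) applies — a current Schedule F Notice is held. (m) is inapplicable (assessed value is $198,500, not less than $188,000), so (l) stands. Exception (e) does not apply.
No exception applies. The general rule governs.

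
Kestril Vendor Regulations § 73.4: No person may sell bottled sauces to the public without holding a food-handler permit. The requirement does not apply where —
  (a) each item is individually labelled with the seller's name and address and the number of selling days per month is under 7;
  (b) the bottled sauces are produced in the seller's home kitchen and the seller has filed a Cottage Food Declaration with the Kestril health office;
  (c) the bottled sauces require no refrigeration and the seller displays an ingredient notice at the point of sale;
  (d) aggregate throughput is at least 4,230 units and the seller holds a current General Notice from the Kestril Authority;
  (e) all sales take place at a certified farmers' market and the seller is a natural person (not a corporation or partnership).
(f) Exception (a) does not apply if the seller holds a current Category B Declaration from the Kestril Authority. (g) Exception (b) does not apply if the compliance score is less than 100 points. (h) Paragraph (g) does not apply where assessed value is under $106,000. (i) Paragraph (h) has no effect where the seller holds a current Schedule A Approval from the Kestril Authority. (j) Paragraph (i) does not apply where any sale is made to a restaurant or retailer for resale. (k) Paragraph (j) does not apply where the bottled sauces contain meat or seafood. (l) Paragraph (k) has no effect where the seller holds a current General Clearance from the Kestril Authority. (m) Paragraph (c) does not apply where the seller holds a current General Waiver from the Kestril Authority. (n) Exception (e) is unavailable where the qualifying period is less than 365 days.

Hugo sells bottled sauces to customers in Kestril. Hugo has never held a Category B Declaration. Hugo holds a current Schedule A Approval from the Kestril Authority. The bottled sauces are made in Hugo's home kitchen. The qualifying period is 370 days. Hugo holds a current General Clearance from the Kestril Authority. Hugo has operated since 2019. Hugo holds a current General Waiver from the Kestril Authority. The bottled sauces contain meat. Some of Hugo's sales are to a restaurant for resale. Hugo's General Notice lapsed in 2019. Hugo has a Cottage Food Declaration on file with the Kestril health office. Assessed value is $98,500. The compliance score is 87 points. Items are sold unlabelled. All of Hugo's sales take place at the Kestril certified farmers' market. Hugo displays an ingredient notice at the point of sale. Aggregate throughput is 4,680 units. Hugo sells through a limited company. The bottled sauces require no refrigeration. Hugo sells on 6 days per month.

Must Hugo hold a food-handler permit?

Exception (a) fails — items are sold unlabelled.
Exception (b) is satisfied on its face — the bottled sauces are home-kitchen produced; a Cottage Food Declaration is on file. Applying paragraphs (g)–(l): (g) applies (the compliance score is 87 points, less than the 100 points limit), but is set aside by (h): (h) is triggered — assessed value is $98,500, under the $106,000 limit. (i) would limit (h) — a current Schedule A Approval is held — but (j) sets (i) aside: (j) is engaged — some sales are to a restaurant for resale. (k) would limit (j) — the bottled sauces contain meat — but (l) sets (k) aside: (l) operates against (k): a current General Clearance is held. Exception (b) stands.
Exception (c)'s conditions are all satisfied: the bottled sauces are shelf-stable; an ingredient notice is displayed. Turning to paragraph (m): (m) operates — a current General Waiver is held. (c) is therefore removed.
Exception (d) does not apply: there is no General Notice in force.
Exception (e) requires that the seller is a natural person (not a corporation or partnership); but the seller operates through a limited company, so (e) is unavailable.

No — exception (b) applies; Hugo is not required to hold a food-handler permit.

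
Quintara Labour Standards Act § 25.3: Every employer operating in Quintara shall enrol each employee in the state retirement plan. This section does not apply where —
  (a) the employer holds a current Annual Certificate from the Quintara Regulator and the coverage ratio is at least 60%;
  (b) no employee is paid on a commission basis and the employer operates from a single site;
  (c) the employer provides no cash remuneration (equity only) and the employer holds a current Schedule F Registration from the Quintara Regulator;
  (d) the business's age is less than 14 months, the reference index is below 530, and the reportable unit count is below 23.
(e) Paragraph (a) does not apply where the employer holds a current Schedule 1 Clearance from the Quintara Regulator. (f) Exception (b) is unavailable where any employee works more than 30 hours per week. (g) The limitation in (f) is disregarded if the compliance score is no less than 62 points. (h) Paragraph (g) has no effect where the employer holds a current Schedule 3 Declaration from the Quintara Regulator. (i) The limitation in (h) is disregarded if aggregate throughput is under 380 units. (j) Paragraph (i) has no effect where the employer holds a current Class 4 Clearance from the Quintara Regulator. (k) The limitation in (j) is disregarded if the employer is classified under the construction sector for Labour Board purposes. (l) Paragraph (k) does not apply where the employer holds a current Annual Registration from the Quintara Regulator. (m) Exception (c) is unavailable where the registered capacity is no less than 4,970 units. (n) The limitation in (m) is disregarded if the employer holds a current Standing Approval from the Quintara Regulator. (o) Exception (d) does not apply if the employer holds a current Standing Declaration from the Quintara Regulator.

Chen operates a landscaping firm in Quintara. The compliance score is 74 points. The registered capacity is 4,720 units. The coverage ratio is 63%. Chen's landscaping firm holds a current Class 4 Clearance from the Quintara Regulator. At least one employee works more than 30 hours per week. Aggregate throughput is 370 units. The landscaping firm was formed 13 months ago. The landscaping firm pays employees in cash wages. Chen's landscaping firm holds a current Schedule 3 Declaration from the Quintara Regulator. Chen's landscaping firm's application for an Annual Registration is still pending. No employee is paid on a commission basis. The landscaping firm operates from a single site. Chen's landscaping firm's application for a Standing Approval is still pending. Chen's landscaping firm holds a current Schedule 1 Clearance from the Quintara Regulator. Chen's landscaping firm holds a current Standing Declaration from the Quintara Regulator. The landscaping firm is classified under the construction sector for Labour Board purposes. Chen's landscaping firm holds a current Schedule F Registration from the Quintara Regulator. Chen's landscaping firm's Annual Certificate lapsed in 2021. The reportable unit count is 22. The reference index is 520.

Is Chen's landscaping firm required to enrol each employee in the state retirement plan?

Exception (a) fails — the Annual Certificate is not current.
Exception (b)'s conditions are all satisfied: no employee is paid on commission; the employer operates from a single site. Applying paragraphs (f)–(l): (f) would limit (b) — at least one employee exceeds 30 hours/week — but (g) sets (f) aside: (g) operates against (f): the compliance score is 74 points, meeting the 62 points threshold. (h) would limit (g) — a current Schedule 3 Declaration is held — but (i) sets (h) aside: (i) is triggered — aggregate throughput is 370 units, under the 380 units limit. (j) operates (a current Class 4 Clearance is held), but is set aside by (k): (k) operates against (j): the landscaping firm is classified under the construction sector. (l), which would lift (k), is not engaged — there is no Annual Registration in force. Exception (b) stands.
Exception (c) requires that the employer provides no cash remuneration (equity only); but employees are paid cash wages, so (c) is unavailable.
Exception (d): the business's age is 13 months, less than the 14 months limit; the reference index is 520, below the 530 limit; the reportable unit count is 22, below the 23 limit — every condition holds. Turning to paragraph (o): (o) operates — a current Standing Declaration is held. Exception (d) does not apply.

No — exception (b) applies; Chen's landscaping firm is not required to enrol each employee in the state retirement plan.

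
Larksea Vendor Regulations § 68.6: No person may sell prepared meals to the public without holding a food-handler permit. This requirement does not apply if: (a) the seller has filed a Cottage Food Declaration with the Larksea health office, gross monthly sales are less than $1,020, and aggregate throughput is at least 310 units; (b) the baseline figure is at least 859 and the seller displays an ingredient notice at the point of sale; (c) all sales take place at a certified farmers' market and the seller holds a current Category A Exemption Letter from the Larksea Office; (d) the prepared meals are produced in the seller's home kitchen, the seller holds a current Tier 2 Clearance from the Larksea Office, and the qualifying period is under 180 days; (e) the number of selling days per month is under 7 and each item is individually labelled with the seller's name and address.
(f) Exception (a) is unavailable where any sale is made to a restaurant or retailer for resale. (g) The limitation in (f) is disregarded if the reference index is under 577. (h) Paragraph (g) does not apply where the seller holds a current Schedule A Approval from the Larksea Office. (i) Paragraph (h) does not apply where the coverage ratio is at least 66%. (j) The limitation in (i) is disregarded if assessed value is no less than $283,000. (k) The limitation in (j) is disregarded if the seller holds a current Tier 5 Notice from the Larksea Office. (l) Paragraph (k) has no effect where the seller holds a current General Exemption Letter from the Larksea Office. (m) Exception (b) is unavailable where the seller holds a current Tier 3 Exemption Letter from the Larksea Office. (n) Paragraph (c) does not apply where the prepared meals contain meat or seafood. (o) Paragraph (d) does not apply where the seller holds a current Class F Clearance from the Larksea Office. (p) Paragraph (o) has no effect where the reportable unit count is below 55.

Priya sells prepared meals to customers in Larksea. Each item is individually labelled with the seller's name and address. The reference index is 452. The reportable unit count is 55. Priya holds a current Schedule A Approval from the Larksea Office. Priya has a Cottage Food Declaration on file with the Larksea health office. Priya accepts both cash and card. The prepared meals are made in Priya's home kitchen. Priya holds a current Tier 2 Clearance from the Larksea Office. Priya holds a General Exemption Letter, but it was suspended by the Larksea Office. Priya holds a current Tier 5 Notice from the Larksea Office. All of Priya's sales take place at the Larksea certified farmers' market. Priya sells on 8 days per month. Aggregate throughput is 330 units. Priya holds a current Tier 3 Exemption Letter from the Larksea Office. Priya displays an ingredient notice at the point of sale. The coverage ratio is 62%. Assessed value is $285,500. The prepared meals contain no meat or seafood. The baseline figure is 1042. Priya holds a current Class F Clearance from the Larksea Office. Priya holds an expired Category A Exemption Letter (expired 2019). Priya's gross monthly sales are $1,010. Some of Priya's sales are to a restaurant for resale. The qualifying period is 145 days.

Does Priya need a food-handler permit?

Exception (a) is satisfied on its face — a Cottage Food Declaration is on file; gross monthly sales are $1,010, less than the $1,020 limit; aggregate throughput is 330 units, meeting the 310 units threshold. But: (f) is triggered — some sales are to a restaurant for resale. (g) is triggered (the reference index is 452, under the 577 limit), but is displaced by (h): (h) operates against (g): a current Schedule A Approval is held. (i), which would lift (h), is inapplicable — the coverage ratio is 62%, short of 66%. So (a) is unavailable.
All of (b)'s requirements are met (the baseline figure is 1,042, meeting the 859 threshold; an ingredient notice is displayed). Turning to paragraph (m): (m) operates against (b): a current Tier 3 Exemption Letter is held. So (b) is unavailable.
Exception (c) fails — no current Category A Exemption Letter is held.
Exception (d): the prepared meals are home-kitchen produced; a current Tier 2 Clearance is held; the qualifying period is 145 days, under the 180 days limit — every condition holds. Turning to paragraphs (o)–(p): (o) is engaged — a current Class F Clearance is held. (p) is inapplicable (the reportable unit count is 55, not below 55), so (o) stands. (d) is therefore removed.
Exception (e) fails — the number of selling days per month is 8, not under 7.
No exception applies. The general rule governs.

Yes — Priya must hold a food-handler permit.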